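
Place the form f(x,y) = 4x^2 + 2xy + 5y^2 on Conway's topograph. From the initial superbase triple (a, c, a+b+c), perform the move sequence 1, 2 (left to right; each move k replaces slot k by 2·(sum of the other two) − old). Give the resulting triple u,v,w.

start (4,5,11) = (f(1,0),f(0,1),f(1,1))
replace slot 1: 2·(5+11) − 4 = 28 → (28,5,11)
replace slot 2: 2·(28+11) − 5 = 73 → (28,73,11)

28,73,11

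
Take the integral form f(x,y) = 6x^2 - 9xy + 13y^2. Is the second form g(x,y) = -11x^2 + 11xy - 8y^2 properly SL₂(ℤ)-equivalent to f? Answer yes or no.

D₁ = -231, D₂ = -231
f: translate: b→3 (≡-9 mod 12), so (6,-9,13)→(6,3,10)
f: reduced (well bottom): (6,3,10) with a≤c, −a<b≤a
g is negative-definite; reduce −g:
−g: translate: b→11 (≡-11 mod 22), so (11,-11,8)→(11,11,8)
−g: flip: (11,11,8)→(8,-11,11)
−g: translate: b→5 (≡-11 mod 16), so (8,-11,11)→(8,5,8)
−g: reduced (well bottom): (8,5,8) with a≤c, −a<b≤a
flip sign back: reduced form of g is (-8,-5,-8)
reduced forms (6, 3, 10) vs (-8, -5, -8) ⇒ inequivalent

no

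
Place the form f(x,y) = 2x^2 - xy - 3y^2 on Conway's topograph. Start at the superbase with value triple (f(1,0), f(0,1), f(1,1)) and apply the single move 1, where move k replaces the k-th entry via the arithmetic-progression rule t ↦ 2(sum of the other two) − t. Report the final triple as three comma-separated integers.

start (2,-3,-2) = (f(1,0),f(0,1),f(1,1))
replace slot 1: 2·((-3)+(-2)) − 2 = -12 → (-12,-3,-2)

-12,-3,-2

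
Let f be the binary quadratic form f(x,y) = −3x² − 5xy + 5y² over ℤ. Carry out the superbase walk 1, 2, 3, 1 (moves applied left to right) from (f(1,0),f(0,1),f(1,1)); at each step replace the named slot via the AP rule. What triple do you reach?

start (-3,5,-3) = (f(1,0),f(0,1),f(1,1))
replace slot 1: 2·(5+(-3)) − (-3) = 7 → (7,5,-3)
replace slot 2: 2·(7+(-3)) − 5 = 3 → (7,3,-3)
replace slot 3: 2·(7+3) − (-3) = 23 → (7,3,23)
replace slot 1: 2·(3+23) − 7 = 45 → (45,3,23)

45,3,23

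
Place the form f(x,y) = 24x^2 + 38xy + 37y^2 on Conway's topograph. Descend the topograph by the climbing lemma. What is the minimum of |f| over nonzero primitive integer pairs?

translate: b→-10 (≡38 mod 48), so (24,38,37)→(24,-10,23)
flip: (24,-10,23)→(23,10,24)
reduced (well bottom): (23,10,24) with a≤c, −a<b≤a
well minimum = a = 23

23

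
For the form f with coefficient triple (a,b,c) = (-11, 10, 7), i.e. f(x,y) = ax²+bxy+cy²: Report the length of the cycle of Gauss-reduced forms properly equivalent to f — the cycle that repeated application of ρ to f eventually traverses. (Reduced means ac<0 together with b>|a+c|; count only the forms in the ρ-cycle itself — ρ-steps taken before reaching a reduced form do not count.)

D = 408, ⌊√D⌋ = 20
river: ρ → (7,18,-3)
river: ρ → (-3,18,7)
river: ρ → (7,10,-11)
river: ρ → (-11,12,6)
river: ρ → (6,12,-11)
river: ρ → (-11,10,7)
ρ-cycle length = 6 (tail of 0 descent steps not counted)

6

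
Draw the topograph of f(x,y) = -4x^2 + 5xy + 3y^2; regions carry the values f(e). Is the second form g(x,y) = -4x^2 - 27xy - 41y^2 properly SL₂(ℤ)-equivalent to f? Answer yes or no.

D₁ = 73, D₂ = 73
river cycle of f (length 18): (3, 7, -2), (-2, 5, 6), (6, 7, -1), (-1, 7, 6), (6, 5, -2), (-2, 7, 3), (3, 5, -4), (-4, 3, 4), (4, 5, -3), (-3, 7, 2), … (8 more)
river cycle of g (length 18): (-4, 5, 3), (3, 7, -2), (-2, 5, 6), (6, 7, -1), (-1, 7, 6), (6, 5, -2), (-2, 7, 3), (3, 5, -4), (-4, 3, 4), (4, 5, -3), … (8 more)
cycles coincide ⇒ equivalent

yes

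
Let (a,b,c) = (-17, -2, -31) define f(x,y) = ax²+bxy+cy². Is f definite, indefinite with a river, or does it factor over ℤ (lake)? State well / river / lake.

D = b²−4ac = (-2)² − 4·(-17)·(-31) = -2104
D < 0 ⇒ definite ⇒ every region one sign ⇒ single well

well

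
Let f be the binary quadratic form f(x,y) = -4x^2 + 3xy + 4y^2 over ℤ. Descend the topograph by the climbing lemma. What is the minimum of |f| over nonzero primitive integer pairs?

river: ρ → (4,5,-3)
river: ρ → (-3,7,2)
river: ρ → (2,5,-6)
river: ρ → (-6,7,1)
river: ρ → (1,7,-6)
river: ρ → (-6,5,2)
river: ρ → (2,7,-3)
river: ρ → (-3,5,4)
river: ρ → (4,3,-4)
river: ρ → (-4,5,3)
river: ρ → (3,7,-2)
river: ρ → (-2,5,6)
river: ρ → (6,7,-1)
river: ρ → (-1,7,6)
river: ρ → (6,5,-2)
river: ρ → (-2,7,3)
river: ρ → (3,5,-4)
river: ρ → (-4,3,4)
closes: descent 0, river 18
min |a| on river = 1

1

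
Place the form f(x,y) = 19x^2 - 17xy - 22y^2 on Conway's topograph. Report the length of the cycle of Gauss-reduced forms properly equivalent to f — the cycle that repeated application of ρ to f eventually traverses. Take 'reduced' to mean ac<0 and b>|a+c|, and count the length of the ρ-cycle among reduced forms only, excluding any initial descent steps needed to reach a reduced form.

D = 1961, ⌊√D⌋ = 44
descent: ρ → (-22,17,19)  [lands on river]
river: ρ → (19,21,-20)
river: ρ → (-20,19,20)
river: ρ → (20,21,-19)
river: ρ → (-19,17,22)
river: ρ → (22,27,-14)
river: ρ → (-14,29,20)
river: ρ → (20,11,-23)
river: ρ → (-23,35,8)
river: ρ → (8,29,-35)
river: ρ → (-35,41,2)
river: ρ → (2,43,-14)
river: ρ → (-14,41,5)
river: ρ → (5,39,-22)
river: ρ → (-22,5,22)
river: ρ → (22,39,-5)
river: ρ → (-5,41,14)
river: ρ → (14,43,-2)
river: ρ → (-2,41,35)
river: ρ → (35,29,-8)
river: ρ → (-8,35,23)
river: ρ → (23,11,-20)
river: ρ → (-20,29,14)
river: ρ → (14,27,-22)
ρ-cycle length = 24 (tail of 1 descent step not counted)

24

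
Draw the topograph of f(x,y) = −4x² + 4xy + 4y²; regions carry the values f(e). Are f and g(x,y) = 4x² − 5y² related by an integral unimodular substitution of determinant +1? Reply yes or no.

D₁ = 80, D₂ = 80
river cycle of f (length 2): (4, 4, -4), (-4, 4, 4)
river cycle of g (length 2): (4, 8, -1), (-1, 8, 4)
cycles differ ⇒ inequivalent

no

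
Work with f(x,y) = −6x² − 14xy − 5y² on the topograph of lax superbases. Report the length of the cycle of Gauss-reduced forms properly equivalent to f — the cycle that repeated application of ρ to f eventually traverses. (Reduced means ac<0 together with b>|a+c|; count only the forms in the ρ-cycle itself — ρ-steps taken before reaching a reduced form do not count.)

D = 76, ⌊√D⌋ = 8
descent: ρ → (-5,4,3)  [lands on river]
river: ρ → (3,8,-1)
river: ρ → (-1,8,3)
river: ρ → (3,4,-5)
river: ρ → (-5,6,2)
river: ρ → (2,6,-5)
ρ-cycle length = 6 (tail of 1 descent step not counted)

6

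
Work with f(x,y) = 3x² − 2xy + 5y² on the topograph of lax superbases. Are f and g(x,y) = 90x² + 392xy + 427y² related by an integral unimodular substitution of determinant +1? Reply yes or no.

D₁ = -56, D₂ = -56
f: reduced (well bottom): (3,-2,5) with a≤c, −a<b≤a
g: translate: b→32 (≡392 mod 180), so (90,392,427)→(90,32,3)
g: flip: (90,32,3)→(3,-32,90)
g: translate: b→-2 (≡-32 mod 6), so (3,-32,90)→(3,-2,5)
g: reduced (well bottom): (3,-2,5) with a≤c, −a<b≤a
reduced forms (3, -2, 5) vs (3, -2, 5) ⇒ equivalent

yes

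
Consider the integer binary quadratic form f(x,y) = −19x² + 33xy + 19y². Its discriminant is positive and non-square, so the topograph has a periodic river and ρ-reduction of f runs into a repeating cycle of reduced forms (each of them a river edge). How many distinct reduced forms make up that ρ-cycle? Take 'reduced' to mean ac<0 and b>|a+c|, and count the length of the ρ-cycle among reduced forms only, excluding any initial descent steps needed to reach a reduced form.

D = 2533, ⌊√D⌋ = 50
river: ρ → (19,43,-9)
river: ρ → (-9,47,9)
river: ρ → (9,43,-19)
river: ρ → (-19,33,19)
ρ-cycle length = 4 (tail of 0 descent steps not counted)

4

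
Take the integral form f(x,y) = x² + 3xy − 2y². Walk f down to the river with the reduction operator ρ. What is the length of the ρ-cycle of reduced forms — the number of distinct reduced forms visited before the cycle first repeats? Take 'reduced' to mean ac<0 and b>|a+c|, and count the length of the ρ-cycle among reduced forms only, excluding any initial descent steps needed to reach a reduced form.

D = 17, ⌊√D⌋ = 4
river: ρ → (-2,1,2)
river: ρ → (2,3,-1)
river: ρ → (-1,3,2)
river: ρ → (2,1,-2)
river: ρ → (-2,3,1)
river: ρ → (1,3,-2)
ρ-cycle length = 6 (tail of 0 descent steps not counted)

6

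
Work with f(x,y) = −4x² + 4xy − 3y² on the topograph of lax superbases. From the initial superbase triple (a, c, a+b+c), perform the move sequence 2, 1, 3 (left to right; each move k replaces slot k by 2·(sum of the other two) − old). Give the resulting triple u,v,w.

start (-4,-3,-3) = (f(1,0),f(0,1),f(1,1))
replace slot 2: 2·((-4)+(-3)) − (-3) = -11 → (-4,-11,-3)
replace slot 1: 2·((-11)+(-3)) − (-4) = -24 → (-24,-11,-3)
replace slot 3: 2·((-24)+(-11)) − (-3) = -67 → (-24,-11,-67)

-24,-11,-67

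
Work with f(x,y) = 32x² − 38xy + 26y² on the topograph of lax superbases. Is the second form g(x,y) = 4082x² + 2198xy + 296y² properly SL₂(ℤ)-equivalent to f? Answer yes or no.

D₁ = -1884, D₂ = -1884
f: translate: b→26 (≡-38 mod 64), so (32,-38,26)→(32,26,20)
f: flip: (32,26,20)→(20,-26,32)
f: translate: b→14 (≡-26 mod 40), so (20,-26,32)→(20,14,26)
f: reduced (well bottom): (20,14,26) with a≤c, −a<b≤a
g: flip: (4082,2198,296)→(296,-2198,4082)
g: translate: b→170 (≡-2198 mod 592), so (296,-2198,4082)→(296,170,26)
g: flip: (296,170,26)→(26,-170,296)
g: translate: b→-14 (≡-170 mod 52), so (26,-170,296)→(26,-14,20)
g: flip: (26,-14,20)→(20,14,26)
g: reduced (well bottom): (20,14,26) with a≤c, −a<b≤a
reduced forms (20, 14, 26) vs (20, 14, 26) ⇒ equivalent

yes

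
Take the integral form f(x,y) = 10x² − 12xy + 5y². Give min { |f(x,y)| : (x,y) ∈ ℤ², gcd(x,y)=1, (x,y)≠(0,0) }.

translate: b→8 (≡-12 mod 20), so (10,-12,5)→(10,8,3)
flip: (10,8,3)→(3,-8,10)
translate: b→-2 (≡-8 mod 6), so (3,-8,10)→(3,-2,5)
reduced (well bottom): (3,-2,5) with a≤c, −a<b≤a
well minimum = a = 3

3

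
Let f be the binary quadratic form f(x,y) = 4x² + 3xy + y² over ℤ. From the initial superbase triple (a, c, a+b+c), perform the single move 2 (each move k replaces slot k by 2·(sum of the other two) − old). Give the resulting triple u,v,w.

start (4,1,8) = (f(1,0),f(0,1),f(1,1))
replace slot 2: 2·(4+8) − 1 = 23 → (4,23,8)

4,23,8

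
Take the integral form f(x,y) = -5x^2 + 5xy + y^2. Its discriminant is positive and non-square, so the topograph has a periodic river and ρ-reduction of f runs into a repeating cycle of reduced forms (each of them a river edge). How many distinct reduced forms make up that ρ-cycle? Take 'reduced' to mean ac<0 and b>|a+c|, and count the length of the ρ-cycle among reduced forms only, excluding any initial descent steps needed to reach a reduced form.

D = 45, ⌊√D⌋ = 6
river: ρ → (1,5,-5)
river: ρ → (-5,5,1)
ρ-cycle length = 2 (tail of 0 descent steps not counted)

2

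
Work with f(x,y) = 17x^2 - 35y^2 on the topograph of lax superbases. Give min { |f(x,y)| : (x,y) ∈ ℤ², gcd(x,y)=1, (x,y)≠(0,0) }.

descent: ρ → (-35,0,17)
descent: ρ → (17,34,-18)  [lands on river]
river: ρ → (-18,38,13)
river: ρ → (13,40,-15)
river: ρ → (-15,20,33)
river: ρ → (33,46,-2)
river: ρ → (-2,46,33)
river: ρ → (33,20,-15)
river: ρ → (-15,40,13)
river: ρ → (13,38,-18)
river: ρ → (-18,34,17)
closes: descent 2, river 10
min |a| on river = 2

2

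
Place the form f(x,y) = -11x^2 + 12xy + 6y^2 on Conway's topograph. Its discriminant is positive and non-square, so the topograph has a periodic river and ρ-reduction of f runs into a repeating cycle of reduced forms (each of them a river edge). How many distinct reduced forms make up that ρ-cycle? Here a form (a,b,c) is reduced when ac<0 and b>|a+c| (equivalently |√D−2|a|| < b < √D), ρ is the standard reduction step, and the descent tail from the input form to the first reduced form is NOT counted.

D = 408, ⌊√D⌋ = 20
river: ρ → (6,12,-11)
river: ρ → (-11,10,7)
river: ρ → (7,18,-3)
river: ρ → (-3,18,7)
river: ρ → (7,10,-11)
river: ρ → (-11,12,6)
ρ-cycle length = 6 (tail of 0 descent steps not counted)

6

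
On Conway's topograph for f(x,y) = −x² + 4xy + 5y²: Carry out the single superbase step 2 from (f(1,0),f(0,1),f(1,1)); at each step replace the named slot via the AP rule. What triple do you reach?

start (-1,5,8) = (f(1,0),f(0,1),f(1,1))
replace slot 2: 2·((-1)+8) − 5 = 9 → (-1,9,8)

-1,9,8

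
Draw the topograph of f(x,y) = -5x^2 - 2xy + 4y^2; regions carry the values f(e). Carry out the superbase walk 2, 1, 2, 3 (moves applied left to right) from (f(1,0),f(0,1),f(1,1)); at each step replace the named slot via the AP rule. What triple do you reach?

start (-5,4,-3) = (f(1,0),f(0,1),f(1,1))
replace slot 2: 2·((-5)+(-3)) − 4 = -20 → (-5,-20,-3)
replace slot 1: 2·((-20)+(-3)) − (-5) = -41 → (-41,-20,-3)
replace slot 2: 2·((-41)+(-3)) − (-20) = -68 → (-41,-68,-3)
replace slot 3: 2·((-41)+(-68)) − (-3) = -215 → (-41,-68,-215)

-41,-68,-215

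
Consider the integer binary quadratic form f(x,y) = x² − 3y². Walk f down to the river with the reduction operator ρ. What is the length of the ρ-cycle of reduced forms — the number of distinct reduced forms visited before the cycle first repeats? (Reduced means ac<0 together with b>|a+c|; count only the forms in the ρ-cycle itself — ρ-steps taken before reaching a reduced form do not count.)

D = 12, ⌊√D⌋ = 3
descent: ρ → (-3,0,1)
descent: ρ → (1,2,-2)  [lands on river]
river: ρ → (-2,2,1)
ρ-cycle length = 2 (tail of 2 descent steps not counted)

2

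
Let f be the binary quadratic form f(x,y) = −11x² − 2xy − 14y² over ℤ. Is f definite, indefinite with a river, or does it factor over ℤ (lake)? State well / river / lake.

D = b²−4ac = (-2)² − 4·(-11)·(-14) = -612
D < 0 ⇒ definite ⇒ every region one sign ⇒ single well

well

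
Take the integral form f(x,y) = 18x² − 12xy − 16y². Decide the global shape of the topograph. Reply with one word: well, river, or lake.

D = b²−4ac = (-12)² − 4·18·(-16) = 1296
D = 36² is a perfect square ⇒ form factors over ℤ ⇒ lakes

lake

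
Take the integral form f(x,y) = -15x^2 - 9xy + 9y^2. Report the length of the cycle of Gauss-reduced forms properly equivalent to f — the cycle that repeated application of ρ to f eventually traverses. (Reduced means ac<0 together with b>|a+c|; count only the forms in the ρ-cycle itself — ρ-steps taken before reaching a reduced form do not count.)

D = 621, ⌊√D⌋ = 24
descent: ρ → (9,9,-15)  [lands on river]
river: ρ → (-15,21,3)
river: ρ → (3,21,-15)
river: ρ → (-15,9,9)
ρ-cycle length = 4 (tail of 1 descent step not counted)

4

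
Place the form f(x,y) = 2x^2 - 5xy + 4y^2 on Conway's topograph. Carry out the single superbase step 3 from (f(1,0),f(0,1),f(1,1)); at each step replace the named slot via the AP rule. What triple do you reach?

start (2,4,1) = (f(1,0),f(0,1),f(1,1))
replace slot 3: 2·(2+4) − 1 = 11 → (2,4,11)

2,4,11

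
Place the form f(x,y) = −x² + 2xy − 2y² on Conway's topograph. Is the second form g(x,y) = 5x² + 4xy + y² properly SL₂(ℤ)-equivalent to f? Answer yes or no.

D₁ = -4, D₂ = -4
f is negative-definite; reduce −f:
−f: translate: b→0 (≡-2 mod 2), so (1,-2,2)→(1,0,1)
−f: reduced (well bottom): (1,0,1) with a≤c, −a<b≤a
flip sign back: reduced form of f is (-1,0,-1)
g: flip: (5,4,1)→(1,-4,5)
g: translate: b→0 (≡-4 mod 2), so (1,-4,5)→(1,0,1)
g: reduced (well bottom): (1,0,1) with a≤c, −a<b≤a
reduced forms (-1, 0, -1) vs (1, 0, 1) ⇒ inequivalent

no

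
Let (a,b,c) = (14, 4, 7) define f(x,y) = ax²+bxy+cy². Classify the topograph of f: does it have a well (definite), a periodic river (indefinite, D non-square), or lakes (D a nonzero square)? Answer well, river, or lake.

D = b²−4ac = 4² − 4·14·7 = -376
D < 0 ⇒ definite ⇒ every region one sign ⇒ single well

well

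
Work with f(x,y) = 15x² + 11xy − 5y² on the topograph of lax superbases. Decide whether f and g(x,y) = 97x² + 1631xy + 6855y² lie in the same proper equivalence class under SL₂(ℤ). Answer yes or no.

D₁ = 421, D₂ = 421
river cycle of f (length 26): (-5, 19, 3), (3, 17, -11), (-11, 5, 9), (9, 13, -7), (-7, 15, 7), (7, 13, -9), (-9, 5, 11), (11, 17, -3), (-3, 19, 5), (5, 11, -15), … (16 more)
river cycle of g (length 26): (15, 11, -5), (-5, 19, 3), (3, 17, -11), (-11, 5, 9), (9, 13, -7), (-7, 15, 7), (7, 13, -9), (-9, 5, 11), (11, 17, -3), (-3, 19, 5), … (16 more)
cycles coincide ⇒ equivalent

yes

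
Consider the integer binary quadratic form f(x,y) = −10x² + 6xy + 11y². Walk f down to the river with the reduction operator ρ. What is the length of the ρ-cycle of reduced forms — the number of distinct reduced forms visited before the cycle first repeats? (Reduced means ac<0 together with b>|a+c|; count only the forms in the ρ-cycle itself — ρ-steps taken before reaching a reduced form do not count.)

D = 476, ⌊√D⌋ = 21
river: ρ → (11,16,-5)
river: ρ → (-5,14,14)
river: ρ → (14,14,-5)
river: ρ → (-5,16,11)
river: ρ → (11,6,-10)
river: ρ → (-10,14,7)
river: ρ → (7,14,-10)
river: ρ → (-10,6,11)
ρ-cycle length = 8 (tail of 0 descent steps not counted)

8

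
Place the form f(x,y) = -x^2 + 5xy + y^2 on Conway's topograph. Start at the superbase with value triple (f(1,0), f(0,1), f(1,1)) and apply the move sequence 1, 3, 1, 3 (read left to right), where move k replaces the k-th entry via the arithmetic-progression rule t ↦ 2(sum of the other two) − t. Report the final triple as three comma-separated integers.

start (-1,1,5) = (f(1,0),f(0,1),f(1,1))
replace slot 1: 2·(1+5) − (-1) = 13 → (13,1,5)
replace slot 3: 2·(13+1) − 5 = 23 → (13,1,23)
replace slot 1: 2·(1+23) − 13 = 35 → (35,1,23)
replace slot 3: 2·(35+1) − 23 = 49 → (35,1,49)

35,1,49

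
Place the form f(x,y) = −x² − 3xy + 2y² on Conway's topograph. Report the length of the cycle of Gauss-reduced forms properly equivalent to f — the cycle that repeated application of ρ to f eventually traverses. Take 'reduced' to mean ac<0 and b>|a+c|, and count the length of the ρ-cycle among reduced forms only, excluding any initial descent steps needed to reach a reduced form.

D = 17, ⌊√D⌋ = 4
descent: ρ → (2,3,-1)  [lands on river]
river: ρ → (-1,3,2)
river: ρ → (2,1,-2)
river: ρ → (-2,3,1)
river: ρ → (1,3,-2)
river: ρ → (-2,1,2)
ρ-cycle length = 6 (tail of 1 descent step not counted)

6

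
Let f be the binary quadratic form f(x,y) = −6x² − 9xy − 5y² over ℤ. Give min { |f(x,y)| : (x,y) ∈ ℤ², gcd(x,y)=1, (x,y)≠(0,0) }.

translate: b→-3 (≡9 mod 12), so (6,9,5)→(6,-3,2)
flip: (6,-3,2)→(2,3,6)
translate: b→-1 (≡3 mod 4), so (2,3,6)→(2,-1,5)
reduced (well bottom): (2,-1,5) with a≤c, −a<b≤a
well minimum |f| = |-2| = 2 (negative-definite)

2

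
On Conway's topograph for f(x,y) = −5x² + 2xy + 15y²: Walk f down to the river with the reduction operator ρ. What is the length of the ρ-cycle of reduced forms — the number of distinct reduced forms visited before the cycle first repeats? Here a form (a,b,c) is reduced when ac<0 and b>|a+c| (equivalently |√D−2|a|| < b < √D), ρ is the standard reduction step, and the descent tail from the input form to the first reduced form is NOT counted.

D = 304, ⌊√D⌋ = 17
descent: ρ → (15,-2,-5)
descent: ρ → (-5,12,8)  [lands on river]
river: ρ → (8,4,-9)
river: ρ → (-9,14,3)
river: ρ → (3,16,-4)
river: ρ → (-4,16,3)
river: ρ → (3,14,-9)
river: ρ → (-9,4,8)
river: ρ → (8,12,-5)
river: ρ → (-5,8,12)
river: ρ → (12,16,-1)
river: ρ → (-1,16,12)
river: ρ → (12,8,-5)
ρ-cycle length = 12 (tail of 2 descent steps not counted)

12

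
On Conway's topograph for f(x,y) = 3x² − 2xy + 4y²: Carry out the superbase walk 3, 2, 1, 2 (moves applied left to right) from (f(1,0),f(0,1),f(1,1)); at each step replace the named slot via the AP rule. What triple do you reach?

start (3,4,5) = (f(1,0),f(0,1),f(1,1))
replace slot 3: 2·(3+4) − 5 = 9 → (3,4,9)
replace slot 2: 2·(3+9) − 4 = 20 → (3,20,9)
replace slot 1: 2·(20+9) − 3 = 55 → (55,20,9)
replace slot 2: 2·(55+9) − 20 = 108 → (55,108,9)

55,108,9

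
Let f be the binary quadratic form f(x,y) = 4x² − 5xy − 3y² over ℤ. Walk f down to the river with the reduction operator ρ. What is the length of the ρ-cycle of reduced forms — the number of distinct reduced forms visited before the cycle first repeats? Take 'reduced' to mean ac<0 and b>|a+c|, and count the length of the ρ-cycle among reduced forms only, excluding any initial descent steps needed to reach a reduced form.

D = 73, ⌊√D⌋ = 8
descent: ρ → (-3,5,4)  [lands on river]
river: ρ → (4,3,-4)
river: ρ → (-4,5,3)
river: ρ → (3,7,-2)
river: ρ → (-2,5,6)
river: ρ → (6,7,-1)
river: ρ → (-1,7,6)
river: ρ → (6,5,-2)
river: ρ → (-2,7,3)
river: ρ → (3,5,-4)
river: ρ → (-4,3,4)
river: ρ → (4,5,-3)
river: ρ → (-3,7,2)
river: ρ → (2,5,-6)
river: ρ → (-6,7,1)
river: ρ → (1,7,-6)
river: ρ → (-6,5,2)
river: ρ → (2,7,-3)
ρ-cycle length = 18 (tail of 1 descent step not counted)

18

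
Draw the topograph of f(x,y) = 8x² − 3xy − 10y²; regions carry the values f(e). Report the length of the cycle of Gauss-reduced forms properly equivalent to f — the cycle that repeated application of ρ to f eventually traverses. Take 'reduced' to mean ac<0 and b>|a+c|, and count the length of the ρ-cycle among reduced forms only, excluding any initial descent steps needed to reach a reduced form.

D = 329, ⌊√D⌋ = 18
descent: ρ → (-10,3,8)  [lands on river]
river: ρ → (8,13,-5)
river: ρ → (-5,17,2)
river: ρ → (2,15,-13)
river: ρ → (-13,11,4)
river: ρ → (4,13,-10)
river: ρ → (-10,7,7)
river: ρ → (7,7,-10)
river: ρ → (-10,13,4)
river: ρ → (4,11,-13)
river: ρ → (-13,15,2)
river: ρ → (2,17,-5)
river: ρ → (-5,13,8)
river: ρ → (8,3,-10)
river: ρ → (-10,17,1)
river: ρ → (1,17,-10)
ρ-cycle length = 16 (tail of 1 descent step not counted)

16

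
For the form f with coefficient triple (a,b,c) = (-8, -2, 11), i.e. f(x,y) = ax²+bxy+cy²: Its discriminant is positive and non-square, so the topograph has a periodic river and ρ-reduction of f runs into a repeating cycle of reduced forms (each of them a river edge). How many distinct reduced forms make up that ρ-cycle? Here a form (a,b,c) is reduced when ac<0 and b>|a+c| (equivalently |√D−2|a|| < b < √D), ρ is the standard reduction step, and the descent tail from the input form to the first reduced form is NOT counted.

D = 356, ⌊√D⌋ = 18
descent: ρ → (11,2,-8)
descent: ρ → (-8,14,5)  [lands on river]
river: ρ → (5,16,-5)
river: ρ → (-5,14,8)
river: ρ → (8,18,-1)
river: ρ → (-1,18,8)
river: ρ → (8,14,-5)
river: ρ → (-5,16,5)
river: ρ → (5,14,-8)
river: ρ → (-8,18,1)
river: ρ → (1,18,-8)
ρ-cycle length = 10 (tail of 2 descent steps not counted)

10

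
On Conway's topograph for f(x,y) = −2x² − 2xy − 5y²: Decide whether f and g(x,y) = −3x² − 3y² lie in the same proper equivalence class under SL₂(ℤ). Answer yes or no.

D₁ = -36, D₂ = -36
f is negative-definite; reduce −f:
−f: reduced (well bottom): (2,2,5) with a≤c, −a<b≤a
flip sign back: reduced form of f is (-2,-2,-5)
g is negative-definite; reduce −g:
−g: reduced (well bottom): (3,0,3) with a≤c, −a<b≤a
flip sign back: reduced form of g is (-3,0,-3)
reduced forms (-2, -2, -5) vs (-3, 0, -3) ⇒ inequivalent

no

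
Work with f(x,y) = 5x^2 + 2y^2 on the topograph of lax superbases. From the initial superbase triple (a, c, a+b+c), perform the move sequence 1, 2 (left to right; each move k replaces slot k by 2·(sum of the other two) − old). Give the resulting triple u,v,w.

start (5,2,7) = (f(1,0),f(0,1),f(1,1))
replace slot 1: 2·(2+7) − 5 = 13 → (13,2,7)
replace slot 2: 2·(13+7) − 2 = 38 → (13,38,7)

13,38,7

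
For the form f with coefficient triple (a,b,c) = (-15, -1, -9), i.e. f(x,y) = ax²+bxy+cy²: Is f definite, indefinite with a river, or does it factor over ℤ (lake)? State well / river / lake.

D = b²−4ac = (-1)² − 4·(-15)·(-9) = -539
D < 0 ⇒ definite ⇒ every region one sign ⇒ single well

well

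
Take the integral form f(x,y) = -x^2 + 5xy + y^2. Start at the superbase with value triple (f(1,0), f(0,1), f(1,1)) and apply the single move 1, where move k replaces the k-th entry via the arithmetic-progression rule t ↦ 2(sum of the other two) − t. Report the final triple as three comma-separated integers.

start (-1,1,5) = (f(1,0),f(0,1),f(1,1))
replace slot 1: 2·(1+5) − (-1) = 13 → (13,1,5)

13,1,5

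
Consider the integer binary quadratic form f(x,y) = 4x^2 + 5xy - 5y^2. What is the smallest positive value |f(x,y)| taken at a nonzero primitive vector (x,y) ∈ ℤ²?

river: ρ → (-5,5,4)
river: ρ → (4,3,-6)
river: ρ → (-6,9,1)
river: ρ → (1,9,-6)
river: ρ → (-6,3,4)
river: ρ → (4,5,-5)
closes: descent 0, river 6
min |a| on river = 1

1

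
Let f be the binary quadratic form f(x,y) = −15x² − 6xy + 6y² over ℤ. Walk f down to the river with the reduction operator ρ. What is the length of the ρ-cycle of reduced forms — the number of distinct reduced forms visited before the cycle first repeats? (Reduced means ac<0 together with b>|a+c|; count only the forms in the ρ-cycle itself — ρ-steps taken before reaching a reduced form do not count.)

D = 396, ⌊√D⌋ = 19
descent: ρ → (6,18,-3)  [lands on river]
river: ρ → (-3,18,6)
ρ-cycle length = 2 (tail of 1 descent step not counted)

2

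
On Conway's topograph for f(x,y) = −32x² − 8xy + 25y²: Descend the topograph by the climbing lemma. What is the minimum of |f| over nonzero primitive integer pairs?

descent: ρ → (25,8,-32)  [lands on river]
river: ρ → (-32,56,1)
river: ρ → (1,56,-32)
river: ρ → (-32,8,25)
river: ρ → (25,42,-15)
river: ρ → (-15,48,16)
river: ρ → (16,48,-15)
river: ρ → (-15,42,25)
closes: descent 1, river 8
min |a| on river = 1

1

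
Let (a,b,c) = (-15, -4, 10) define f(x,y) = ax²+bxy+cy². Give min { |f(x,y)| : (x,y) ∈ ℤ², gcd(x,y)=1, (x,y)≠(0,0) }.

descent: ρ → (10,24,-1)  [lands on river]
river: ρ → (-1,24,10)
river: ρ → (10,16,-9)
river: ρ → (-9,20,6)
river: ρ → (6,16,-15)
river: ρ → (-15,14,7)
river: ρ → (7,14,-15)
river: ρ → (-15,16,6)
river: ρ → (6,20,-9)
river: ρ → (-9,16,10)
closes: descent 1, river 10
min |a| on river = 1

1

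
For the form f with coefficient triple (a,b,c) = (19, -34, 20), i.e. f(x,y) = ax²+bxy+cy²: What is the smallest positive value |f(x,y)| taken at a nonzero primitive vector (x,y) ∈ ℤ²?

translate: b→4 (≡-34 mod 38), so (19,-34,20)→(19,4,5)
flip: (19,4,5)→(5,-4,19)
reduced (well bottom): (5,-4,19) with a≤c, −a<b≤a
well minimum = a = 5

5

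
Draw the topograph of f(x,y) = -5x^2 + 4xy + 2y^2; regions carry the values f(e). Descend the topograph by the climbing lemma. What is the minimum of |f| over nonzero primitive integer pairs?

river: ρ → (2,4,-5)
river: ρ → (-5,6,1)
river: ρ → (1,6,-5)
river: ρ → (-5,4,2)
closes: descent 0, river 4
min |a| on river = 1

1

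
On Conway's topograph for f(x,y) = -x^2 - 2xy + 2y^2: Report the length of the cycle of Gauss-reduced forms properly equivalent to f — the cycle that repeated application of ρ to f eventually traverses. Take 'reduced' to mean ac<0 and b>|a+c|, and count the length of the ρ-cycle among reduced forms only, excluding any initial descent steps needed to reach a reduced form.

D = 12, ⌊√D⌋ = 3
descent: ρ → (2,2,-1)  [lands on river]
river: ρ → (-1,2,2)
ρ-cycle length = 2 (tail of 1 descent step not counted)

2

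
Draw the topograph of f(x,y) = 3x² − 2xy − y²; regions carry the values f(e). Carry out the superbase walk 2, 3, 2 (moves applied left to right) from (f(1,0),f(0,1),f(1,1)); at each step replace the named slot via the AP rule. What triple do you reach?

start (3,-1,0) = (f(1,0),f(0,1),f(1,1))
replace slot 2: 2·(3+0) − (-1) = 7 → (3,7,0)
replace slot 3: 2·(3+7) − 0 = 20 → (3,7,20)
replace slot 2: 2·(3+20) − 7 = 39 → (3,39,20)

3,39,20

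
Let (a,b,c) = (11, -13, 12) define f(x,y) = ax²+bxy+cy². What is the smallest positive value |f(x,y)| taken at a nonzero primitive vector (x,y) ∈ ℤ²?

translate: b→9 (≡-13 mod 22), so (11,-13,12)→(11,9,10)
flip: (11,9,10)→(10,-9,11)
reduced (well bottom): (10,-9,11) with a≤c, −a<b≤a
well minimum = a = 10

10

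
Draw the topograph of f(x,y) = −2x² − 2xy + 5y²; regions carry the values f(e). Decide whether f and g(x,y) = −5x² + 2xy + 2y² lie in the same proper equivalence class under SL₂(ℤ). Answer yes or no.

D₁ = 44, D₂ = 44
river cycle of f (length 2): (-2, 6, 1), (1, 6, -2)
river cycle of g (length 2): (2, 6, -1), (-1, 6, 2)
cycles differ ⇒ inequivalent

no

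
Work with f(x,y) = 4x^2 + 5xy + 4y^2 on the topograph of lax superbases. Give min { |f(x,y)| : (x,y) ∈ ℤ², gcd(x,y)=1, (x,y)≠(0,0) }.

translate: b→-3 (≡5 mod 8), so (4,5,4)→(4,-3,3)
flip: (4,-3,3)→(3,3,4)
reduced (well bottom): (3,3,4) with a≤c, −a<b≤a
well minimum = a = 3

3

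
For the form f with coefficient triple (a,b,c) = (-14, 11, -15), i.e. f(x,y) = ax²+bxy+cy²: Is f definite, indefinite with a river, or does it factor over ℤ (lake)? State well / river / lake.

D = b²−4ac = 11² − 4·(-14)·(-15) = -719
D < 0 ⇒ definite ⇒ every region one sign ⇒ single well

well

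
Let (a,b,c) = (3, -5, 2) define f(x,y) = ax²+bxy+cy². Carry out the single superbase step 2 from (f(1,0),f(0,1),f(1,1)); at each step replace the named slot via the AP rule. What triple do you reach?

start (3,2,0) = (f(1,0),f(0,1),f(1,1))
replace slot 2: 2·(3+0) − 2 = 4 → (3,4,0)

3,4,0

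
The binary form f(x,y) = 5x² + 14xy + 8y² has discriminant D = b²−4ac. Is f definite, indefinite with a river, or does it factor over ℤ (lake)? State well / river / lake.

D = b²−4ac = 14² − 4·5·8 = 36
D = 6² is a perfect square ⇒ form factors over ℤ ⇒ lakes

lake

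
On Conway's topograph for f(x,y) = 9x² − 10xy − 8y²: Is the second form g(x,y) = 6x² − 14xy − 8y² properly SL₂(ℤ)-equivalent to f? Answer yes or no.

D₁ = 388, D₂ = 388
river cycle of f (length 22): (-8, 10, 9), (9, 8, -9), (-9, 10, 8), (8, 6, -11), (-11, 16, 3), (3, 14, -16), (-16, 18, 1), (1, 18, -16), (-16, 14, 3), (3, 16, -11), … (12 more)
river cycle of g (length 18): (-8, 14, 6), (6, 10, -12), (-12, 14, 4), (4, 18, -4), (-4, 14, 12), (12, 10, -6), (-6, 14, 8), (8, 18, -2), (-2, 18, 8), (8, 14, -6), … (8 more)
cycles differ ⇒ inequivalent

no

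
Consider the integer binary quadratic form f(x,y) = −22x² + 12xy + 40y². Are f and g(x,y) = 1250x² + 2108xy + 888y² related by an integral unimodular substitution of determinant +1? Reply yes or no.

D₁ = 3664, D₂ = 3664
river cycle of f (length 18): (-22, 56, 6), (6, 52, -40), (-40, 28, 18), (18, 44, -24), (-24, 52, 10), (10, 48, -34), (-34, 20, 24), (24, 28, -30), (-30, 32, 22), (22, 56, -6), … (8 more)
river cycle of g (length 18): (30, 32, -22), (-22, 56, 6), (6, 52, -40), (-40, 28, 18), (18, 44, -24), (-24, 52, 10), (10, 48, -34), (-34, 20, 24), (24, 28, -30), (-30, 32, 22), … (8 more)
cycles coincide ⇒ equivalent

yes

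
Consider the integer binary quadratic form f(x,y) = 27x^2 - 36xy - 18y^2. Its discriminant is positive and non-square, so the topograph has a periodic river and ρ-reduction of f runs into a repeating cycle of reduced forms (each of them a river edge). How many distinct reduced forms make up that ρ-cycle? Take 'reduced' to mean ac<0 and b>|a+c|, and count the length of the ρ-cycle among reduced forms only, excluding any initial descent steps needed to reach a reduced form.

D = 3240, ⌊√D⌋ = 56
descent: ρ → (-18,36,27)  [lands on river]
river: ρ → (27,18,-27)
river: ρ → (-27,36,18)
river: ρ → (18,36,-27)
river: ρ → (-27,18,27)
river: ρ → (27,36,-18)
ρ-cycle length = 6 (tail of 1 descent step not counted)

6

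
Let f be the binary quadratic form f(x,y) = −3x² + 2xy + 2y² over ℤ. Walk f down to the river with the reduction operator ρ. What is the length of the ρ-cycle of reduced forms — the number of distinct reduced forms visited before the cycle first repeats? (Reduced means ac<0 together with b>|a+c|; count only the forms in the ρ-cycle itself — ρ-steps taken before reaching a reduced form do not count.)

D = 28, ⌊√D⌋ = 5
river: ρ → (2,2,-3)
river: ρ → (-3,4,1)
river: ρ → (1,4,-3)
river: ρ → (-3,2,2)
ρ-cycle length = 4 (tail of 0 descent steps not counted)

4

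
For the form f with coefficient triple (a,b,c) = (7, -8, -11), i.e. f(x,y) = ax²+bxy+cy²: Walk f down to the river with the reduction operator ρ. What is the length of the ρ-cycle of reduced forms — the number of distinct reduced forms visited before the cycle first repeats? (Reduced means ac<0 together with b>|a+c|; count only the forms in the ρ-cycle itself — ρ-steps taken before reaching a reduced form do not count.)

D = 372, ⌊√D⌋ = 19
descent: ρ → (-11,8,7)  [lands on river]
river: ρ → (7,6,-12)
river: ρ → (-12,18,1)
river: ρ → (1,18,-12)
river: ρ → (-12,6,7)
river: ρ → (7,8,-11)
river: ρ → (-11,14,4)
river: ρ → (4,18,-3)
river: ρ → (-3,18,4)
river: ρ → (4,14,-11)
ρ-cycle length = 10 (tail of 1 descent step not counted)

10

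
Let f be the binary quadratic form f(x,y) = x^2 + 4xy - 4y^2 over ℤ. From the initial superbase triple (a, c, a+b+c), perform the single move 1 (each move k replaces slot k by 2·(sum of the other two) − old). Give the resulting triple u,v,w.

start (1,-4,1) = (f(1,0),f(0,1),f(1,1))
replace slot 1: 2·((-4)+1) − 1 = -7 → (-7,-4,1)

-7,-4,1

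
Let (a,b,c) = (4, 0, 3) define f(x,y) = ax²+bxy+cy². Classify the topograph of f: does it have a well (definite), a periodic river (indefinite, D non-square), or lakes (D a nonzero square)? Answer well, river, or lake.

D = b²−4ac = 0² − 4·4·3 = -48
D < 0 ⇒ definite ⇒ every region one sign ⇒ single well

well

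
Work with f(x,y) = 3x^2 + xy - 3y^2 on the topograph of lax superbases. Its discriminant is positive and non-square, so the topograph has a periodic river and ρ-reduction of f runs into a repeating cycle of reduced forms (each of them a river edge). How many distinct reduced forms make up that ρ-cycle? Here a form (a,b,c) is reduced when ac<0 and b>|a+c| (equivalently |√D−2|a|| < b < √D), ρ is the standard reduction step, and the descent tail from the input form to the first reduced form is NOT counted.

D = 37, ⌊√D⌋ = 6
river: ρ → (-3,5,1)
river: ρ → (1,5,-3)
river: ρ → (-3,1,3)
river: ρ → (3,5,-1)
river: ρ → (-1,5,3)
river: ρ → (3,1,-3)
ρ-cycle length = 6 (tail of 0 descent steps not counted)

6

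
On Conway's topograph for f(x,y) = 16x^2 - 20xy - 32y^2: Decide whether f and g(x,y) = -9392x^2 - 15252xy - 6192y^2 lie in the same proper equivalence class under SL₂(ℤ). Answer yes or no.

D₁ = 2448, D₂ = 2448
river cycle of f (length 8): (-32, 20, 16), (16, 44, -8), (-8, 36, 36), (36, 36, -8), (-8, 44, 16), (16, 20, -32), (-32, 44, 4), (4, 44, -32)
river cycle of g (length 8): (-32, 20, 16), (16, 44, -8), (-8, 36, 36), (36, 36, -8), (-8, 44, 16), (16, 20, -32), (-32, 44, 4), (4, 44, -32)
cycles coincide ⇒ equivalent

yes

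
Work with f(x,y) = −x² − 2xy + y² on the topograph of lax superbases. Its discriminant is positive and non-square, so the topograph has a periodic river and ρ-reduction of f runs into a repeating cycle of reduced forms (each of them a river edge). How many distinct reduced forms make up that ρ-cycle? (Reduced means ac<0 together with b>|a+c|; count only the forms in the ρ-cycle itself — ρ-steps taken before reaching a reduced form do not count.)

D = 8, ⌊√D⌋ = 2
descent: ρ → (1,2,-1)  [lands on river]
river: ρ → (-1,2,1)
ρ-cycle length = 2 (tail of 1 descent step not counted)

2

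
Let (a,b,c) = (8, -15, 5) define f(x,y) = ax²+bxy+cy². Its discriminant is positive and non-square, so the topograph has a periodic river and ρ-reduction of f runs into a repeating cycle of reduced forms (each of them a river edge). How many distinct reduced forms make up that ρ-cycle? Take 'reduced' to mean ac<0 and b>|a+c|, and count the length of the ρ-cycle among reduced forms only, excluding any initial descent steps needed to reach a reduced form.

D = 65, ⌊√D⌋ = 8
descent: ρ → (5,5,-2)  [lands on river]
river: ρ → (-2,7,2)
river: ρ → (2,5,-5)
river: ρ → (-5,5,2)
river: ρ → (2,7,-2)
river: ρ → (-2,5,5)
ρ-cycle length = 6 (tail of 1 descent step not counted)

6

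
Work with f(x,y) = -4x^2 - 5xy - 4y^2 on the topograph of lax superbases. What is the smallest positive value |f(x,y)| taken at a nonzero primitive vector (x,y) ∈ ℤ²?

translate: b→-3 (≡5 mod 8), so (4,5,4)→(4,-3,3)
flip: (4,-3,3)→(3,3,4)
reduced (well bottom): (3,3,4) with a≤c, −a<b≤a
well minimum |f| = |-3| = 3 (negative-definite)

3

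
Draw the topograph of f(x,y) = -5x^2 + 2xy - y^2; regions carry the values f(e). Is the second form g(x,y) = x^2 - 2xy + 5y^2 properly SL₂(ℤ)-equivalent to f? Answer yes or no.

D₁ = -16, D₂ = -16
f is negative-definite; reduce −f:
−f: flip: (5,-2,1)→(1,2,5)
−f: translate: b→0 (≡2 mod 2), so (1,2,5)→(1,0,4)
−f: reduced (well bottom): (1,0,4) with a≤c, −a<b≤a
flip sign back: reduced form of f is (-1,0,-4)
g: translate: b→0 (≡-2 mod 2), so (1,-2,5)→(1,0,4)
g: reduced (well bottom): (1,0,4) with a≤c, −a<b≤a
reduced forms (-1, 0, -4) vs (1, 0, 4) ⇒ inequivalent

no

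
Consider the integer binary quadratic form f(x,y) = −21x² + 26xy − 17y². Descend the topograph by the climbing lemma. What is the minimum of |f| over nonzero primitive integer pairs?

translate: b→16 (≡-26 mod 42), so (21,-26,17)→(21,16,12)
flip: (21,16,12)→(12,-16,21)
translate: b→8 (≡-16 mod 24), so (12,-16,21)→(12,8,17)
reduced (well bottom): (12,8,17) with a≤c, −a<b≤a
well minimum |f| = |-12| = 12 (negative-definite)

12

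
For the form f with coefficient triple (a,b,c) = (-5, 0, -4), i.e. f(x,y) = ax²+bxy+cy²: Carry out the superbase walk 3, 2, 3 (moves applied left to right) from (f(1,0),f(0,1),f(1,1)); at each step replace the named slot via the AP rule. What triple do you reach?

start (-5,-4,-9) = (f(1,0),f(0,1),f(1,1))
replace slot 3: 2·((-5)+(-4)) − (-9) = -9 → (-5,-4,-9)
replace slot 2: 2·((-5)+(-9)) − (-4) = -24 → (-5,-24,-9)
replace slot 3: 2·((-5)+(-24)) − (-9) = -49 → (-5,-24,-49)

-5,-24,-49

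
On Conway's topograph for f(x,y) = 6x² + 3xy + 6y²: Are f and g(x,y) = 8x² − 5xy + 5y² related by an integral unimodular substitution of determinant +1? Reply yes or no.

D₁ = -135, D₂ = -135
f: reduced (well bottom): (6,3,6) with a≤c, −a<b≤a
g: flip: (8,-5,5)→(5,5,8)
g: reduced (well bottom): (5,5,8) with a≤c, −a<b≤a
reduced forms (6, 3, 6) vs (5, 5, 8) ⇒ inequivalent

no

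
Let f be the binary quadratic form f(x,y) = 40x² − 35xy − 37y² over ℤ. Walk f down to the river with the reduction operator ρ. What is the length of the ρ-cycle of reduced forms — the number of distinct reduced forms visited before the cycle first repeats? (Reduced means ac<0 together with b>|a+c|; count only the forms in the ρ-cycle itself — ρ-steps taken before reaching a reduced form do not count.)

D = 7145, ⌊√D⌋ = 84
descent: ρ → (-37,35,40)  [lands on river]
river: ρ → (40,45,-32)
river: ρ → (-32,83,2)
river: ρ → (2,81,-73)
river: ρ → (-73,65,10)
river: ρ → (10,75,-38)
river: ρ → (-38,77,8)
river: ρ → (8,83,-8)
river: ρ → (-8,77,38)
river: ρ → (38,75,-10)
river: ρ → (-10,65,73)
river: ρ → (73,81,-2)
river: ρ → (-2,83,32)
river: ρ → (32,45,-40)
river: ρ → (-40,35,37)
river: ρ → (37,39,-38)
river: ρ → (-38,37,38)
river: ρ → (38,39,-37)
ρ-cycle length = 18 (tail of 1 descent step not counted)

18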